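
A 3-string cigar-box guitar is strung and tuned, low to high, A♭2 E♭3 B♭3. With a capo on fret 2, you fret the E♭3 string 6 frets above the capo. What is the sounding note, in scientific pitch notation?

The capo raises the open E♭3 by 2 semitones to F3; fretting 6 more gives E♭3 + 2 + 6 = E♭3 + 8 semitones = B3.

B3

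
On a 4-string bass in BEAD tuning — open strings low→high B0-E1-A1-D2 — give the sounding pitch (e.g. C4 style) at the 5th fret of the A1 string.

Each fret is one semitone, so A1 + 5 = D2.

D2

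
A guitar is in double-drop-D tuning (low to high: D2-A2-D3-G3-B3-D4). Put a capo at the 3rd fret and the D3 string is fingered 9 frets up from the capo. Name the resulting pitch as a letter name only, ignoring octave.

D

The capo raises the open D3 by 3 semitones to F3; fretting 9 more gives D3 + 3 + 9 = D3 + 12 semitones, landing on D.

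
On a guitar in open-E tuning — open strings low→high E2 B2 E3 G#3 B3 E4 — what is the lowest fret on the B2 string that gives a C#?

2

From B2, count semitones up the chromatic scale until reaching C#: B–C–C# — 2 steps.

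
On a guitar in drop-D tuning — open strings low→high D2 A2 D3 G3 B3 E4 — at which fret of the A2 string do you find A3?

12

A3 is 12 semitones above the open A2 (A–A#–B–C–…–G–G#–A), so it sits at fret 12.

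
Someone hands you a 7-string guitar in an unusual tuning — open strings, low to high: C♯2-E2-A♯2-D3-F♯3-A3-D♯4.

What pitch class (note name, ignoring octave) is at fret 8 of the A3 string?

F

The open A3 string plus 8 semitones: A–A#–B–C–C#–D–D#–E–F.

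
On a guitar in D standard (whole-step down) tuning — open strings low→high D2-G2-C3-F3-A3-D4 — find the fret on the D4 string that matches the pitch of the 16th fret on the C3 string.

C3 at fret 16 is C3 + 16 semitones = E4.
The open D4 string is 14 semitones above the open C3, so the same pitch on the D4 string lies at fret 16 − 14 = 2.

2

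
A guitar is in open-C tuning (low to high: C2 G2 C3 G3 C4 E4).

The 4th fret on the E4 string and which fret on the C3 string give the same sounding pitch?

E4 at fret 4 is E4 + 4 semitones = G#4.
The open C3 string is 16 semitones below the open E4, so the same pitch on the C3 string lies at fret 4 + 16 = 20.

20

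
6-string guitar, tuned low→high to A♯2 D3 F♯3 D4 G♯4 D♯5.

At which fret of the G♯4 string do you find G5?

G5 is 11 semitones above the open G♯4 (G#–A–A#–B–…–F–F#–G), so it sits at fret 11.

11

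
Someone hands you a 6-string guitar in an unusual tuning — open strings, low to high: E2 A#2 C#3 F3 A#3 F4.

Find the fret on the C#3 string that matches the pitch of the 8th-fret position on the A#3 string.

17

A#3 at fret 8 is A#3 + 8 semitones = F#4.
The open C#3 string is 9 semitones below the open A#3, so the same pitch on the C#3 string lies at fret 8 + 9 = 17.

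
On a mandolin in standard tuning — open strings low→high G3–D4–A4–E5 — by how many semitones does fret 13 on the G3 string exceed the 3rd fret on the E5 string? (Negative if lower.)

-11 semitones

G3 at fret 13 → G♯4 (MIDI 68); E5 at fret 3 → G5 (MIDI 79).
68 − 79 = -11, so the two pitches are 11 semitones apart.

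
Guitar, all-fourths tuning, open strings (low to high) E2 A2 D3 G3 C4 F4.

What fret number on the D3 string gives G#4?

18

G#4 is 18 semitones above the open D3 (D–D#–E–F–…–F#–G–G#), so it sits at fret 18.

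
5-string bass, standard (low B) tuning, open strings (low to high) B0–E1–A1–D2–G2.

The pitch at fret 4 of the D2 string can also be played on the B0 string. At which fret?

Fret 4 on D2 is MIDI 38 + 4 = 42 (F#2). On the B0 string (open MIDI 23), that pitch is 42 − 23 = fret 19.

19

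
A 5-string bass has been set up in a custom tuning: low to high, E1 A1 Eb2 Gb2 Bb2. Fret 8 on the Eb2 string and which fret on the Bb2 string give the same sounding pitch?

1

Fret 8 on Eb2 is MIDI 39 + 8 = 47 (B2). On the Bb2 string (open MIDI 46), that pitch is 47 − 46 = fret 1.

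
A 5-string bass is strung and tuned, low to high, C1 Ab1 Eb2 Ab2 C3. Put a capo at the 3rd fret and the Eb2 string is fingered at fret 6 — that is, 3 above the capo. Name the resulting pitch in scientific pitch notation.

The capo raises the open Eb2 by 3 semitones to Gb2; fretting 3 more gives Eb2 + 3 + 3 = Eb2 + 6 semitones = A2.

A2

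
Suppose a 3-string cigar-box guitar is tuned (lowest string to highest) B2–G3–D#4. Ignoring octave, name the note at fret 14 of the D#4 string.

D#4 is MIDI 63. Adding 14 gives 77; 77 mod 12 = 5, i.e. F.

F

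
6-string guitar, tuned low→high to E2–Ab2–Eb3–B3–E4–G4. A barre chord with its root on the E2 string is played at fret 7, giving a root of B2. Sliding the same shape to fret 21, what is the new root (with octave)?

Db4

Moving from fret 7 to fret 21 shifts the root by 14 semitones.
B2 up 14 semitones is Db4.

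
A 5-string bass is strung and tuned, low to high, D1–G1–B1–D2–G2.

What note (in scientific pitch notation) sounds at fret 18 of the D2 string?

Ab3

The open D2 string plus 18 semitones: D–Eb–E–F–…–Gb–G–Ab.
The walk passes from B into C once, so the octave number goes from 2 to 3.
(Equivalently spelled G#3.)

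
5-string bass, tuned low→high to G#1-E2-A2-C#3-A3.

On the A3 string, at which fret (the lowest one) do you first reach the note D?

5

From A3, count semitones up the chromatic scale until reaching D: A–A#–B–C–C#–D — 5 steps.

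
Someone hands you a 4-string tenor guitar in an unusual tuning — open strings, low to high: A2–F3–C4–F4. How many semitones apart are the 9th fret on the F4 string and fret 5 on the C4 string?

9 semitones

F4 at fret 9 → D5 (MIDI 74); C4 at fret 5 → F4 (MIDI 65).
74 − 65 = 9, so the two pitches are 9 semitones apart, with D5 the higher.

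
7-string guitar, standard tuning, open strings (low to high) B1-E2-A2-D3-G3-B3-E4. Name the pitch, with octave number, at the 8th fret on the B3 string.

Each fret is one semitone, so B3 + 8 = G4.

G4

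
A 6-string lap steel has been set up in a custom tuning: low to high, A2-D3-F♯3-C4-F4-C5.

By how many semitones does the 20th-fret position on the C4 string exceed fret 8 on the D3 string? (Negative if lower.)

C4 at fret 20 → G♯5 (MIDI 80); D3 at fret 8 → A♯3 (MIDI 58).
80 − 58 = 22, so the two pitches are 22 semitones apart.

22 semitones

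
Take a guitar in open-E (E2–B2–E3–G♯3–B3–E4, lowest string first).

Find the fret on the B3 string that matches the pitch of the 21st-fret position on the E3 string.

E3 at fret 21 is E3 + 21 semitones = C♯5.
The open B3 string is 7 semitones above the open E3, so the same pitch on the B3 string lies at fret 21 − 7 = 14.

14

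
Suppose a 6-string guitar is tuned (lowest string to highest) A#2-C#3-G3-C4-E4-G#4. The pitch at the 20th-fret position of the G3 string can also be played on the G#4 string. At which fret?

7

Fret 20 on G3 is MIDI 55 + 20 = 75 (D#5). On the G#4 string (open MIDI 68), that pitch is 75 − 68 = fret 7.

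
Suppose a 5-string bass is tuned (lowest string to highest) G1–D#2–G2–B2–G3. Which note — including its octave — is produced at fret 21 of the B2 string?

B2 is MIDI 47. Adding 21 gives 68, which is G#4.
(Equivalently spelled Ab4.)

G#4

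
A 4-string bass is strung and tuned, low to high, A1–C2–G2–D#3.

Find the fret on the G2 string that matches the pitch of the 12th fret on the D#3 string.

20

Fret 12 on D#3 is MIDI 51 + 12 = 63 (D#4). On the G2 string (open MIDI 43), that pitch is 63 − 43 = fret 20.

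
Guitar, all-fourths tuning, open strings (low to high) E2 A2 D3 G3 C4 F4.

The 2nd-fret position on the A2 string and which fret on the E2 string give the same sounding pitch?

Fret 2 on A2 is MIDI 45 + 2 = 47 (B2). On the E2 string (open MIDI 40), that pitch is 47 − 40 = fret 7.

7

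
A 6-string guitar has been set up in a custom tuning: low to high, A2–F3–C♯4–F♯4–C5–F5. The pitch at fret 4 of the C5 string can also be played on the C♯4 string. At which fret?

C5 at fret 4 is C5 + 4 semitones = E5.
The open C♯4 string is 11 semitones below the open C5, so the same pitch on the C♯4 string lies at fret 4 + 11 = 15.

15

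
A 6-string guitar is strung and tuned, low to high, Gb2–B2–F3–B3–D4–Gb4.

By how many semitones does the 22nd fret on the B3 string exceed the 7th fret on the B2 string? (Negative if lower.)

B3 at fret 22 → A5 (MIDI 81); B2 at fret 7 → Gb3 (MIDI 54).
81 − 54 = 27, so the two pitches are 27 semitones apart.

27 semitones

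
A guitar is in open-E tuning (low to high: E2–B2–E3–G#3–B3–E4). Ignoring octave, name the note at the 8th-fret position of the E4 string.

The open E4 string plus 8 semitones: E–F–F#–G–G#–A–A#–B–C.

C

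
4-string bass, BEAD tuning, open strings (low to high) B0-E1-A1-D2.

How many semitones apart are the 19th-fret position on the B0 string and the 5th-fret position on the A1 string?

B0 at fret 19 → F#2 (MIDI 42); A1 at fret 5 → D2 (MIDI 38).
42 − 38 = 4, so the two pitches are 4 semitones apart, with F#2 the higher.

4 semitones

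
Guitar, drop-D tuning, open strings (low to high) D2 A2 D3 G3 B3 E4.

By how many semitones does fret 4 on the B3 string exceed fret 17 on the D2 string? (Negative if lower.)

B3 at fret 4 → D#4 (MIDI 63); D2 at fret 17 → G3 (MIDI 55).
63 − 55 = 8, so the two pitches are 8 semitones apart.

8 semitones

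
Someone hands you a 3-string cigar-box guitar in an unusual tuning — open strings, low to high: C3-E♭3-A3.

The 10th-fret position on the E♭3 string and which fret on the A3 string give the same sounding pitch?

E♭3 at fret 10 is E♭3 + 10 semitones = D♭4.
The open A3 string is 6 semitones above the open E♭3, so the same pitch on the A3 string lies at fret 10 − 6 = 4.

4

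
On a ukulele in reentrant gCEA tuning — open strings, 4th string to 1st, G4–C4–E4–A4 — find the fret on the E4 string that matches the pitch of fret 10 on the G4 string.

G4 at fret 10 is G4 + 10 semitones = F5.
The open E4 string is 3 semitones below the open G4, so the same pitch on the E4 string lies at fret 10 + 3 = 13.

13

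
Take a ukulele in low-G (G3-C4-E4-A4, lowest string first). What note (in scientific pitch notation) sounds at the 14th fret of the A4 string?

Each fret is one semitone, so A4 + 14 = B5.

B5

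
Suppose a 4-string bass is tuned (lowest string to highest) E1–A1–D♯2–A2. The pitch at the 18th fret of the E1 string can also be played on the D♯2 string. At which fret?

Fret 18 on E1 is MIDI 28 + 18 = 46 (A♯2). On the D♯2 string (open MIDI 39), that pitch is 46 − 39 = fret 7.

7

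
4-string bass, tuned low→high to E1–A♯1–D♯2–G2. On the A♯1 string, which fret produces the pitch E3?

18

E3 is 18 semitones above the open A♯1 (A#–B–C–C#–…–D–D#–E), so it sits at fret 18.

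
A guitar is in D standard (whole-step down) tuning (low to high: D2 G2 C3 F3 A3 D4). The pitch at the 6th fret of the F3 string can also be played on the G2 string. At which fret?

F3 at fret 6 is F3 + 6 semitones = B3.
The open G2 string is 10 semitones below the open F3, so the same pitch on the G2 string lies at fret 6 + 10 = 16.

16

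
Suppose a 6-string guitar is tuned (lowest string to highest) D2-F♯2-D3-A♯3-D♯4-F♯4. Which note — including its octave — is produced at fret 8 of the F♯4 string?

D5

F♯4 is MIDI 66. Adding 8 gives 74, which is D5.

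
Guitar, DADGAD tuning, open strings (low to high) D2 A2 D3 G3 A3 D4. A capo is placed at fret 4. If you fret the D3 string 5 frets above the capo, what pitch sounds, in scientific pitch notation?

B3

The capo raises the open D3 by 4 semitones to F♯3; fretting 5 more gives D3 + 4 + 5 = D3 + 9 semitones = B3.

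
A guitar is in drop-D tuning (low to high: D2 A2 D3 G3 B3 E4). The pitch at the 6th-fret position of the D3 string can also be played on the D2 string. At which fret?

D3 at fret 6 is D3 + 6 semitones = G#3.
The open D2 string is 12 semitones below the open D3, so the same pitch on the D2 string lies at fret 6 + 12 = 18.

18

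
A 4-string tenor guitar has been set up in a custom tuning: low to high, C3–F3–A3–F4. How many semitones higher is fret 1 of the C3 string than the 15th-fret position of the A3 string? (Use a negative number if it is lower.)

C3 at fret 1 → C#3 (MIDI 49); A3 at fret 15 → C5 (MIDI 72).
49 − 72 = -23, so the two pitches are 23 semitones apart.

-23 semitones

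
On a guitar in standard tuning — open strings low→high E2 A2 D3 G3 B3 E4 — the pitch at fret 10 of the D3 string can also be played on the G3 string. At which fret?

Fret 10 on D3 is MIDI 50 + 10 = 60 (C4). On the G3 string (open MIDI 55), that pitch is 60 − 55 = fret 5.

5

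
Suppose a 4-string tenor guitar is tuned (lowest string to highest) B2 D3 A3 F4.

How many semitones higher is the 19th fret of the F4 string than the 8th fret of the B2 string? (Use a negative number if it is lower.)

29 semitones

F4 at fret 19 → C6 (MIDI 84); B2 at fret 8 → G3 (MIDI 55).
84 − 55 = 29, so the two pitches are 29 semitones apart.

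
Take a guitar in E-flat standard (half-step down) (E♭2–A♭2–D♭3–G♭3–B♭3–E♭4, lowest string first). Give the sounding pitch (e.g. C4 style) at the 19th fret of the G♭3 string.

D♭5

Each fret is one semitone, so G♭3 + 19 = D♭5.
(Equivalently spelled C♯5.)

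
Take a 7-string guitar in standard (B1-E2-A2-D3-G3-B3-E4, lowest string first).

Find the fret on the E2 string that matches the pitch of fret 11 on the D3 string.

21

D3 at fret 11 is D3 + 11 semitones = C#4.
The open E2 string is 10 semitones below the open D3, so the same pitch on the E2 string lies at fret 11 + 10 = 21.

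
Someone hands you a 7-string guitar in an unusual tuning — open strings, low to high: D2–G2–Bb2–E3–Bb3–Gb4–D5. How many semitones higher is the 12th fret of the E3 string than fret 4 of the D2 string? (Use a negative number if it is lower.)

E3 at fret 12 → E4 (MIDI 64); D2 at fret 4 → Gb2 (MIDI 42).
64 − 42 = 22, so the two pitches are 22 semitones apart.

22 semitones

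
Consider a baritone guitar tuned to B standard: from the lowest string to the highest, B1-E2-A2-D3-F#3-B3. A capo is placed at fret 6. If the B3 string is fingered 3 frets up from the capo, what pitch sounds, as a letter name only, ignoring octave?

The capo raises the open B3 by 6 semitones to F4; fretting 3 more gives B3 + 6 + 3 = B3 + 9 semitones, landing on G#.
(Also written Ab.)

G#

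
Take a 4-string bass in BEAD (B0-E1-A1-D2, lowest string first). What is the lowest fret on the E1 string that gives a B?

From E1, count semitones up the chromatic scale until reaching B: E–F–F#–G–G#–A–A#–B — 7 steps.

7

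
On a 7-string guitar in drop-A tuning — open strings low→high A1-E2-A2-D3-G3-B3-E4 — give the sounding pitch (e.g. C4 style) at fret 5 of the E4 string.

A4

Each fret is one semitone, so E4 + 5 = A4.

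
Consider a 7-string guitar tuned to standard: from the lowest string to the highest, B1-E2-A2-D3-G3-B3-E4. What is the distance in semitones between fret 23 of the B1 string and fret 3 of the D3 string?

5 semitones

B1 at fret 23 → A#3 (MIDI 58); D3 at fret 3 → F3 (MIDI 53).
58 − 53 = 5, so the two pitches are 5 semitones apart, with A#3 the higher.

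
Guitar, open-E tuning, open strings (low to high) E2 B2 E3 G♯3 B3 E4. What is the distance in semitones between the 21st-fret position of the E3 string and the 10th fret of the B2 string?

E3 at fret 21 → C♯5 (MIDI 73); B2 at fret 10 → A3 (MIDI 57).
73 − 57 = 16, so the two pitches are 16 semitones apart, with C♯5 the higher.

16 semitones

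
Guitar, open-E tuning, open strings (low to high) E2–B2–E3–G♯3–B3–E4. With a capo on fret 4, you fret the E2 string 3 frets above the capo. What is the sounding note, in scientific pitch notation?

B2

The capo raises the open E2 by 4 semitones to G♯2; fretting 3 more gives E2 + 4 + 3 = E2 + 7 semitones = B2.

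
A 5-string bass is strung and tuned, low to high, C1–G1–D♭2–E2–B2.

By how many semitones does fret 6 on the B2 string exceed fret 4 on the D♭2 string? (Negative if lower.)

12 semitones

B2 at fret 6 → F3 (MIDI 53); D♭2 at fret 4 → F2 (MIDI 41).
53 − 41 = 12, so the two pitches are 12 semitones apart.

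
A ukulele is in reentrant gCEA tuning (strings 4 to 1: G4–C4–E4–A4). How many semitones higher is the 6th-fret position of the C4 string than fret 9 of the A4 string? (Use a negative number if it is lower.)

C4 at fret 6 → F♯4 (MIDI 66); A4 at fret 9 → F♯5 (MIDI 78).
66 − 78 = -12, so the two pitches are 12 semitones apart.

-12 semitones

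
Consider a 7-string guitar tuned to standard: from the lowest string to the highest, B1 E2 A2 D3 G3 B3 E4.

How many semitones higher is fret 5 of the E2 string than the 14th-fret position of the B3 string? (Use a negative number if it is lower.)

E2 at fret 5 → A2 (MIDI 45); B3 at fret 14 → C♯5 (MIDI 73).
45 − 73 = -28, so the two pitches are 28 semitones apart.

-28 semitones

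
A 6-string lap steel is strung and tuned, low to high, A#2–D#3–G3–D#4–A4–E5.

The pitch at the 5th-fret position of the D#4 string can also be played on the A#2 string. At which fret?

22

D#4 at fret 5 is D#4 + 5 semitones = G#4.
The open A#2 string is 17 semitones below the open D#4, so the same pitch on the A#2 string lies at fret 5 + 17 = 22.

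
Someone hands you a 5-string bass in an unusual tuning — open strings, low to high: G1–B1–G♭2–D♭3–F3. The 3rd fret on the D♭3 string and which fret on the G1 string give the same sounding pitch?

21

Fret 3 on D♭3 is MIDI 49 + 3 = 52 (E3). On the G1 string (open MIDI 31), that pitch is 52 − 31 = fret 21.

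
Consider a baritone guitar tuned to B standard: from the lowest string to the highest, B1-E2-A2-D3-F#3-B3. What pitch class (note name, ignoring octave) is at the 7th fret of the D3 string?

A

Each fret is one semitone, so D3 + 7 = A.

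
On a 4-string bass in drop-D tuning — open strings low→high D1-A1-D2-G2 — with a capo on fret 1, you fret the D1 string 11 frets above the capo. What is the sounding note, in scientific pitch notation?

D2

The capo raises the open D1 by 1 semitone to D#1; fretting 11 more gives D1 + 1 + 11 = D1 + 12 semitones = D2.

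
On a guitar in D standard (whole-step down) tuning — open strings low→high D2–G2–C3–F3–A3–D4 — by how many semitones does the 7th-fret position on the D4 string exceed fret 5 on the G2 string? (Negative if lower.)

D4 at fret 7 → A4 (MIDI 69); G2 at fret 5 → C3 (MIDI 48).
69 − 48 = 21, so the two pitches are 21 semitones apart.

21 semitones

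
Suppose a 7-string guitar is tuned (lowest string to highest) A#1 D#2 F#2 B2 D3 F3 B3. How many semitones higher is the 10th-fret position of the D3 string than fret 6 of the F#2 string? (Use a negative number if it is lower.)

12 semitones

D3 at fret 10 → C4 (MIDI 60); F#2 at fret 6 → C3 (MIDI 48).
60 − 48 = 12, so the two pitches are 12 semitones apart.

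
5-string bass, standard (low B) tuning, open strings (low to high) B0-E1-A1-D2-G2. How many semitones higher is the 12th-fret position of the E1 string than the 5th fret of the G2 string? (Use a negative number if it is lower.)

E1 at fret 12 → E2 (MIDI 40); G2 at fret 5 → C3 (MIDI 48).
40 − 48 = -8, so the two pitches are 8 semitones apart.

-8 semitones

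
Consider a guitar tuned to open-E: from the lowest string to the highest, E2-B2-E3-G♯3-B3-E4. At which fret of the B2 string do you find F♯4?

F♯4 is 19 semitones above the open B2 (B–C–C#–D–…–E–F–F#), so it sits at fret 19.

19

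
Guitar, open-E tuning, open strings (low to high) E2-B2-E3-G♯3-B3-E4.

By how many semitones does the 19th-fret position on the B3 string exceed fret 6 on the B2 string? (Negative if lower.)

25 semitones

B3 at fret 19 → F♯5 (MIDI 78); B2 at fret 6 → F3 (MIDI 53).
78 − 53 = 25, so the two pitches are 25 semitones apart.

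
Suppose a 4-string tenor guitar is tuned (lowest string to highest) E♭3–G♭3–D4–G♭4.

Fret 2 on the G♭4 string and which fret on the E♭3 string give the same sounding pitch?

Fret 2 on G♭4 is MIDI 66 + 2 = 68 (A♭4). On the E♭3 string (open MIDI 51), that pitch is 68 − 51 = fret 17.

17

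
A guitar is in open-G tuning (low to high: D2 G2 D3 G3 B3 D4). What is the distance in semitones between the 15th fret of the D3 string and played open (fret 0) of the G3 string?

D3 at fret 15 → F4 (MIDI 65); G3 at fret 0 → G3 (MIDI 55).
65 − 55 = 10, so the two pitches are 10 semitones apart, with F4 the higher.

10 semitones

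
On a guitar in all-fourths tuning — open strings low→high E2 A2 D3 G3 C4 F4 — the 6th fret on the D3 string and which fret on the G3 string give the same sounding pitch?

Fret 6 on D3 is MIDI 50 + 6 = 56 (G#3). On the G3 string (open MIDI 55), that pitch is 56 − 55 = fret 1.

1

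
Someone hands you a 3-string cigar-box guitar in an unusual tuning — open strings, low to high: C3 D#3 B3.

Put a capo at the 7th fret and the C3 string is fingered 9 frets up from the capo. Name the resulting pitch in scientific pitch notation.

E4

The capo raises the open C3 by 7 semitones to G3; fretting 9 more gives C3 + 7 + 9 = C3 + 16 semitones = E4.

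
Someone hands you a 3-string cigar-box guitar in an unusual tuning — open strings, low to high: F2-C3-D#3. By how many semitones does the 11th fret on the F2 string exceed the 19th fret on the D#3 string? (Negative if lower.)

-18 semitones

F2 at fret 11 → E3 (MIDI 52); D#3 at fret 19 → A#4 (MIDI 70).
52 − 70 = -18, so the two pitches are 18 semitones apart.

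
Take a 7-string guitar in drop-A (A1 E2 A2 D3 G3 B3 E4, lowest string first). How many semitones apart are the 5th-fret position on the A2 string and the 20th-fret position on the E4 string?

34 semitones

A2 at fret 5 → D3 (MIDI 50); E4 at fret 20 → C6 (MIDI 84).
50 − 84 = -34, so the two pitches are 34 semitones apart, with C6 the higher.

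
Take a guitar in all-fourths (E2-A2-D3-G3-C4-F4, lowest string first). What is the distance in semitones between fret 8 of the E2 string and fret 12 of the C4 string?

E2 at fret 8 → C3 (MIDI 48); C4 at fret 12 → C5 (MIDI 72).
48 − 72 = -24, so the two pitches are 24 semitones apart, with C5 the higher.

24 semitones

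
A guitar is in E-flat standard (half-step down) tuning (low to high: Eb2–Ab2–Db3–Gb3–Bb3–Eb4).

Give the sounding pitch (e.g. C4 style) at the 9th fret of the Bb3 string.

G4

The open Bb3 string plus 9 semitones: Bb–B–C–Db–D–Eb–E–F–Gb–G.
The walk passes from B into C once, so the octave number goes from 3 to 4.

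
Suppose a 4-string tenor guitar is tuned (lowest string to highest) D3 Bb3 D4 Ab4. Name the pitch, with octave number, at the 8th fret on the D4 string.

Bb4

Each fret is one semitone, so D4 + 8 = Bb4.
(Equivalently spelled A#4.)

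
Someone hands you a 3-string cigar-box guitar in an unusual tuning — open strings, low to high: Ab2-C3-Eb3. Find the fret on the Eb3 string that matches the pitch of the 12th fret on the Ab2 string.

5

Ab2 at fret 12 is Ab2 + 12 semitones = Ab3.
The open Eb3 string is 7 semitones above the open Ab2, so the same pitch on the Eb3 string lies at fret 12 − 7 = 5.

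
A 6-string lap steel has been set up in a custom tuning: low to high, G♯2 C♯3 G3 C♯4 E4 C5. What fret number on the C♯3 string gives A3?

8

A3 is 8 semitones above the open C♯3 (C#–D–D#–E–F–F#–G–G#–A), so it sits at fret 8.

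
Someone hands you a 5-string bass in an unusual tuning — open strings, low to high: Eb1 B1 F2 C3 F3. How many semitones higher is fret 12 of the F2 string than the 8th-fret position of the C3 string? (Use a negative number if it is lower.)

F2 at fret 12 → F3 (MIDI 53); C3 at fret 8 → Ab3 (MIDI 56).
53 − 56 = -3, so the two pitches are 3 semitones apart.

-3 semitones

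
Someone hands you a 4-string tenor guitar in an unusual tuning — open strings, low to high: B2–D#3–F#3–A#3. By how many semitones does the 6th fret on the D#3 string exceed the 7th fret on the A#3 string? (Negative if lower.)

D#3 at fret 6 → A3 (MIDI 57); A#3 at fret 7 → F4 (MIDI 65).
57 − 65 = -8, so the two pitches are 8 semitones apart.

-8 semitones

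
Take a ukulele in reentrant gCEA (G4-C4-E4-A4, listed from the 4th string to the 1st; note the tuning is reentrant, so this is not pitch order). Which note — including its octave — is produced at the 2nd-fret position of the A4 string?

B4

Each fret is one semitone, so A4 + 2 = B4.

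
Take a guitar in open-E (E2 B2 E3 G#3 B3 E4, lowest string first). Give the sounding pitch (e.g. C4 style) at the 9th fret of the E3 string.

C#4

Each fret is one semitone, so E3 + 9 = C#4.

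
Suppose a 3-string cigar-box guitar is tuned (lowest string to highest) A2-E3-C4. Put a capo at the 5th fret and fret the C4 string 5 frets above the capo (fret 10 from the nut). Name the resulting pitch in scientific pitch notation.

A♯4

The capo raises the open C4 by 5 semitones to F4; fretting 5 more gives C4 + 5 + 5 = C4 + 10 semitones = A♯4.
(Also written B♭.)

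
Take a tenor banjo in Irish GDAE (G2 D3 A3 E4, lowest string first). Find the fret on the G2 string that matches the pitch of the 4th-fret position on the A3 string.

18

A3 at fret 4 is A3 + 4 semitones = C♯4.
The open G2 string is 14 semitones below the open A3, so the same pitch on the G2 string lies at fret 4 + 14 = 18.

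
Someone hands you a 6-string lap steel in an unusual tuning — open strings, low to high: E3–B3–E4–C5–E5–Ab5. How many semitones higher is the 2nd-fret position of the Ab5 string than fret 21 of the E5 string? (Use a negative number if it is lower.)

Ab5 at fret 2 → Bb5 (MIDI 82); E5 at fret 21 → Db7 (MIDI 97).
82 − 97 = -15, so the two pitches are 15 semitones apart.

-15 semitones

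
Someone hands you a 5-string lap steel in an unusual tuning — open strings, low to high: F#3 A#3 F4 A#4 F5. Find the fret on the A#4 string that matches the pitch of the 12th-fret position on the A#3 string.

0

A#3 at fret 12 is A#3 + 12 semitones = A#4.
The open A#4 string is 12 semitones above the open A#3, so the same pitch on the A#4 string lies at fret 12 − 12 = 0.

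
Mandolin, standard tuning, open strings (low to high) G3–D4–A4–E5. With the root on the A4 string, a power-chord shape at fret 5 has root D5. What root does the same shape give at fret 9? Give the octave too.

Moving from fret 5 to fret 9 shifts the root by 4 semitones.
D5 up 4 semitones is F#5.

F#5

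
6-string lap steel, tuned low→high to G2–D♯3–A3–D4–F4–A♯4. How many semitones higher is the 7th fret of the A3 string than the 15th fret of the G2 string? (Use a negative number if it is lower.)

6 semitones

A3 at fret 7 → E4 (MIDI 64); G2 at fret 15 → A♯3 (MIDI 58).
64 − 58 = 6, so the two pitches are 6 semitones apart.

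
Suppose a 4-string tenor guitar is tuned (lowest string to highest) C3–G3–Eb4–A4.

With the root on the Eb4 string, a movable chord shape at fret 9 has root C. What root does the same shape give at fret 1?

E

Moving from fret 9 to fret 1 shifts the root by -8 semitones.
C down 8 semitones is E.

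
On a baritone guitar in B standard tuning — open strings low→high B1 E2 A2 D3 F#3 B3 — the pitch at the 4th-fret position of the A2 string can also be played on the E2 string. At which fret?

Fret 4 on A2 is MIDI 45 + 4 = 49 (C#3). On the E2 string (open MIDI 40), that pitch is 49 − 40 = fret 9.

9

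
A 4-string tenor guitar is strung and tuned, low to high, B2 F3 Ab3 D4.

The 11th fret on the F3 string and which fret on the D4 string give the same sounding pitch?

F3 at fret 11 is F3 + 11 semitones = E4.
The open D4 string is 9 semitones above the open F3, so the same pitch on the D4 string lies at fret 11 − 9 = 2.

2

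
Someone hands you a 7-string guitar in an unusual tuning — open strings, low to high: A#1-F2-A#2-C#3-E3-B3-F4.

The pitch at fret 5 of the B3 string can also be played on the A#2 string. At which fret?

18

Fret 5 on B3 is MIDI 59 + 5 = 64 (E4). On the A#2 string (open MIDI 46), that pitch is 64 − 46 = fret 18.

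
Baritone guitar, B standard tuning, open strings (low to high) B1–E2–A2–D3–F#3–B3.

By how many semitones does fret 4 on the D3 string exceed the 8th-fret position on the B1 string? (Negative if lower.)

11 semitones

D3 at fret 4 → F#3 (MIDI 54); B1 at fret 8 → G2 (MIDI 43).
54 − 43 = 11, so the two pitches are 11 semitones apart.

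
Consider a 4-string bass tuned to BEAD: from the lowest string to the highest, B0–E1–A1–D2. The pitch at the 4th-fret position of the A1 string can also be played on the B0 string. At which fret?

Fret 4 on A1 is MIDI 33 + 4 = 37 (C♯2). On the B0 string (open MIDI 23), that pitch is 37 − 23 = fret 14.

14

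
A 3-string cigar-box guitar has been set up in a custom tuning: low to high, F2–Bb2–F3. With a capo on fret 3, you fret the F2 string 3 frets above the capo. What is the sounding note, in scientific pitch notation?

The capo raises the open F2 by 3 semitones to Ab2; fretting 3 more gives F2 + 3 + 3 = F2 + 6 semitones = B2.

B2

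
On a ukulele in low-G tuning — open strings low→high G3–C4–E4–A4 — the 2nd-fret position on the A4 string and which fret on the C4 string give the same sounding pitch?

Fret 2 on A4 is MIDI 69 + 2 = 71 (B4). On the C4 string (open MIDI 60), that pitch is 71 − 60 = fret 11.

11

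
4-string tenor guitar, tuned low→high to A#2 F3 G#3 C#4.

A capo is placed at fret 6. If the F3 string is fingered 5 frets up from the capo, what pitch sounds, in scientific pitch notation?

The capo raises the open F3 by 6 semitones to B3; fretting 5 more gives F3 + 6 + 5 = F3 + 11 semitones = E4.

E4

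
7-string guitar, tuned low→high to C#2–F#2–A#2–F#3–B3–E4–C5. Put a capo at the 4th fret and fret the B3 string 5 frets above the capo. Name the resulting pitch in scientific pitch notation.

G#4

The capo raises the open B3 by 4 semitones to D#4; fretting 5 more gives B3 + 4 + 5 = B3 + 9 semitones = G#4.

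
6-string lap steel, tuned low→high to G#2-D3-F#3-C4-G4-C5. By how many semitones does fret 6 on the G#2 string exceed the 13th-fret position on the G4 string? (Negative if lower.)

-30 semitones

G#2 at fret 6 → D3 (MIDI 50); G4 at fret 13 → G#5 (MIDI 80).
50 − 80 = -30, so the two pitches are 30 semitones apart.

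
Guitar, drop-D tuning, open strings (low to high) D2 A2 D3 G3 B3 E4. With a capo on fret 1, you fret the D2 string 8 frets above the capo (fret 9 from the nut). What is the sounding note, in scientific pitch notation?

The capo raises the open D2 by 1 semitone to D#2; fretting 8 more gives D2 + 1 + 8 = D2 + 9 semitones = B2.

B2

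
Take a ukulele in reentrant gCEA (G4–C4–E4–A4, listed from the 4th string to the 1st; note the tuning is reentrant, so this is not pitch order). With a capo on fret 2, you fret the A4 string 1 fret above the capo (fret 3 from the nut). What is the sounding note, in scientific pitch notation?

The capo raises the open A4 by 2 semitones to B4; fretting 1 more gives A4 + 2 + 1 = A4 + 3 semitones = C5.

C5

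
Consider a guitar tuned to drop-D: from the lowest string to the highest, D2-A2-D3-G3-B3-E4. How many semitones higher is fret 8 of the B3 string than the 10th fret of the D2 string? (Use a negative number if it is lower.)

19 semitones

B3 at fret 8 → G4 (MIDI 67); D2 at fret 10 → C3 (MIDI 48).
67 − 48 = 19, so the two pitches are 19 semitones apart.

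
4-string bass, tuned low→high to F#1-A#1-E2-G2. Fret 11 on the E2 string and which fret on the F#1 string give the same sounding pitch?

Fret 11 on E2 is MIDI 40 + 11 = 51 (D#3). On the F#1 string (open MIDI 30), that pitch is 51 − 30 = fret 21.

21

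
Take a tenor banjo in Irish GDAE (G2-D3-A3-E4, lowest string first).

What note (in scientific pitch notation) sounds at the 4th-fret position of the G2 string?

B2

G2 is MIDI 43. Adding 4 gives 47, which is B2.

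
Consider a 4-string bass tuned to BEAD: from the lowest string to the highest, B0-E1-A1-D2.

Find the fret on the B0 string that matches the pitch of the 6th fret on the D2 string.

Fret 6 on D2 is MIDI 38 + 6 = 44 (G#2). On the B0 string (open MIDI 23), that pitch is 44 − 23 = fret 21.

21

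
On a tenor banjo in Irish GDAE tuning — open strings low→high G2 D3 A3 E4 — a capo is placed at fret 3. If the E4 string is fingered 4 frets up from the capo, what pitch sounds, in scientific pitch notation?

B4

The capo raises the open E4 by 3 semitones to G4; fretting 4 more gives E4 + 3 + 4 = E4 + 7 semitones = B4.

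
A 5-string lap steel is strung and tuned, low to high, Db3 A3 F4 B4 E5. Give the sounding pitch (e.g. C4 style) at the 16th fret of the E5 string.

The open E5 string plus 16 semitones: E–F–Gb–G–…–Gb–G–Ab.
The walk passes from B into C once, so the octave number goes from 5 to 6.
(Equivalently spelled G#6.)

Ab6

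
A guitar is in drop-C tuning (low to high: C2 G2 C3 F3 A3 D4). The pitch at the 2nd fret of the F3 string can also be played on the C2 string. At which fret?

F3 at fret 2 is F3 + 2 semitones = G3.
The open C2 string is 17 semitones below the open F3, so the same pitch on the C2 string lies at fret 2 + 17 = 19.

19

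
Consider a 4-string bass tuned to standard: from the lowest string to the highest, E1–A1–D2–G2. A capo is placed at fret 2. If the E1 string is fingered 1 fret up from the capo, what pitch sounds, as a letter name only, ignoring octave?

G

The capo raises the open E1 by 2 semitones to F#1; fretting 1 more gives E1 + 2 + 1 = E1 + 3 semitones, landing on G.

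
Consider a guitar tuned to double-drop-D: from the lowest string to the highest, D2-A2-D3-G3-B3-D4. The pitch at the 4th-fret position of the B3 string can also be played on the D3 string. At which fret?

13

B3 at fret 4 is B3 + 4 semitones = D#4.
The open D3 string is 9 semitones below the open B3, so the same pitch on the D3 string lies at fret 4 + 9 = 13.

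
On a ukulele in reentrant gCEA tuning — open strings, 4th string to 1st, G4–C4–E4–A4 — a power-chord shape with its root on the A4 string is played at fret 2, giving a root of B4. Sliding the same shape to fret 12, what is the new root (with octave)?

A5

Moving from fret 2 to fret 12 shifts the root by 10 semitones.
B4 up 10 semitones is A5.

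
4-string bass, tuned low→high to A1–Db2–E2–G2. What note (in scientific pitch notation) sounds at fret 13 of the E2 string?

F3

The open E2 string plus 13 semitones: E–F–Gb–G–…–Eb–E–F.
The walk passes from B into C once, so the octave number goes from 2 to 3.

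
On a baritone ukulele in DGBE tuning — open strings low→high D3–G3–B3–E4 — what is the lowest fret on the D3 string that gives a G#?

From D3, count semitones up the chromatic scale until reaching G#: D–D#–E–F–F#–G–G# — 6 steps.

6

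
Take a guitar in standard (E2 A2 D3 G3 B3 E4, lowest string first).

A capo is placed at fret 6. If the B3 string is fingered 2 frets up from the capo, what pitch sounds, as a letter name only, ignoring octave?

G

The capo raises the open B3 by 6 semitones to F4; fretting 2 more gives B3 + 6 + 2 = B3 + 8 semitones, landing on G.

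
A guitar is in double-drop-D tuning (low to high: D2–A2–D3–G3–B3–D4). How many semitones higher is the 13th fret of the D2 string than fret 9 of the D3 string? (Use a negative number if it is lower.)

-8 semitones

D2 at fret 13 → D#3 (MIDI 51); D3 at fret 9 → B3 (MIDI 59).
51 − 59 = -8, so the two pitches are 8 semitones apart.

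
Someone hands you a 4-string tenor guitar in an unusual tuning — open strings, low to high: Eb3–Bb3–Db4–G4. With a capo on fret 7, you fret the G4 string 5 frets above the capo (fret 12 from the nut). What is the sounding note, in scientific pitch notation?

The capo raises the open G4 by 7 semitones to D5; fretting 5 more gives G4 + 7 + 5 = G4 + 12 semitones = G5.

G5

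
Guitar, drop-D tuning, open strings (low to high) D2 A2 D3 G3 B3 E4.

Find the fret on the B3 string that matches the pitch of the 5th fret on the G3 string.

Fret 5 on G3 is MIDI 55 + 5 = 60 (C4). On the B3 string (open MIDI 59), that pitch is 60 − 59 = fret 1.

1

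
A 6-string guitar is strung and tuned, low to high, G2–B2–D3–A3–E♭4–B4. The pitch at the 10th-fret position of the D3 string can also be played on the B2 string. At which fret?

D3 at fret 10 is D3 + 10 semitones = C4.
The open B2 string is 3 semitones below the open D3, so the same pitch on the B2 string lies at fret 10 + 3 = 13.

13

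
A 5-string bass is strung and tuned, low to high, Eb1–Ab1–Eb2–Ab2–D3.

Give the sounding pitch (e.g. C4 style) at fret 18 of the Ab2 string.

D4

The open Ab2 string plus 18 semitones: Ab–A–Bb–B–…–C–Db–D.
The walk passes from B into C 2 times, so the octave number goes from 2 to 4.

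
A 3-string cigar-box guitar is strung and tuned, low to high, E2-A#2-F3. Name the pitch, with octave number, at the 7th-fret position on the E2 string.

B2

The open E2 string plus 7 semitones: E–F–F#–G–G#–A–A#–B.
No B→C boundary is crossed, so the octave stays at 2.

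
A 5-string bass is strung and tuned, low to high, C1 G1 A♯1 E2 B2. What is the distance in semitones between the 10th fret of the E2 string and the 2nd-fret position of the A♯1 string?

E2 at fret 10 → D3 (MIDI 50); A♯1 at fret 2 → C2 (MIDI 36).
50 − 36 = 14, so the two pitches are 14 semitones apart, with D3 the higher.

14 semitones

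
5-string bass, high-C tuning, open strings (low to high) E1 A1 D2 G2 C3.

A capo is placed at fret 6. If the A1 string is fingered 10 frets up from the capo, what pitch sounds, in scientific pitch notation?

C♯3

The capo raises the open A1 by 6 semitones to D♯2; fretting 10 more gives A1 + 6 + 10 = A1 + 16 semitones = C♯3.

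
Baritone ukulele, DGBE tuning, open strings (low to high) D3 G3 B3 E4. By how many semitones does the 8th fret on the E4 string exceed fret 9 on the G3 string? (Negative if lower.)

8 semitones

E4 at fret 8 → C5 (MIDI 72); G3 at fret 9 → E4 (MIDI 64).
72 − 64 = 8, so the two pitches are 8 semitones apart.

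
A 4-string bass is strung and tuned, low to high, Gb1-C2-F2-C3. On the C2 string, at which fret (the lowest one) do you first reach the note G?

7

From C2, count semitones up the chromatic scale until reaching G: C–Db–D–Eb–E–F–Gb–G — 7 steps.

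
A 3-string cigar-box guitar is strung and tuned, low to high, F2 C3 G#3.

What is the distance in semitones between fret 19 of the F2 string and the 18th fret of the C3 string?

6 semitones

F2 at fret 19 → C4 (MIDI 60); C3 at fret 18 → F#4 (MIDI 66).
60 − 66 = -6, so the two pitches are 6 semitones apart, with F#4 the higher.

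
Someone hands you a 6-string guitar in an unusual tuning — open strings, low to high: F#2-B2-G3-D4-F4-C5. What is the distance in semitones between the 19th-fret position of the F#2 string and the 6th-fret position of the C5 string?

F#2 at fret 19 → C#4 (MIDI 61); C5 at fret 6 → F#5 (MIDI 78).
61 − 78 = -17, so the two pitches are 17 semitones apart, with F#5 the higher.

17 semitones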